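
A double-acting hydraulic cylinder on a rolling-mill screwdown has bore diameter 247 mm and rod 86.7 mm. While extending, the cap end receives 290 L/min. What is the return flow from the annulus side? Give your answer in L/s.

Q_out ≈ 4.24 L/s

Cap-side area A_cap = π/4 × (247 mm)² = 47920 mm^2
Rod-side annular area A_ann = π/4 × (247² − 86.7²) = 42010 mm^2
Piston speed v = Q_in/A_cap; rod-end outflow Q_out = v × A_ann = Q_in × A_ann/A_cap.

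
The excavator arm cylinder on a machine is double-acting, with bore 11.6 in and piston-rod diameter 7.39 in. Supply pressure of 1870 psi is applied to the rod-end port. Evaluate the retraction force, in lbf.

Rod-side annular area A_ann = π/4 × (11.6² − 7.39²) = 62.79 in^2
On retraction the pressure acts on the annular area (bore minus rod).
F = P × A_ann

F ≈ 1.17e5 lbf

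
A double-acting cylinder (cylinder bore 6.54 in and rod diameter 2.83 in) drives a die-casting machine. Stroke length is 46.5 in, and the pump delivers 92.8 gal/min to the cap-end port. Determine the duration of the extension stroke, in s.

Cap-side area A_cap = π/4 × (6.54 in)² = 33.59 in^2
Swept volume V = A × L; t = V / Q = A·L / Q

t ≈ 4.37 s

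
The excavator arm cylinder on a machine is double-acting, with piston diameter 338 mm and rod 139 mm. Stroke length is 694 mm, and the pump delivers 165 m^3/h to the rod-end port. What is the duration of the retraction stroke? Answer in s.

t ≈ 1.13 s

Rod-side annular area A_ann = π/4 × (338² − 139²) = 74550 mm^2
Swept volume V = A × L; t = V / Q = A·L / Q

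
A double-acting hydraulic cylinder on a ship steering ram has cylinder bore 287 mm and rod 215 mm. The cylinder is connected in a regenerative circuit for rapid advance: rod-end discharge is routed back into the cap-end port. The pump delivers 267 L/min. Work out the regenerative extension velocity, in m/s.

v ≈ 0.123 m/s

In regeneration the rod-end outflow joins the pump flow into the cap end, so the net volume the pump must supply per unit advance equals the rod cross-section area.
Rod cross-section A_rod = π/4 × (215 mm)² = 36310 mm^2
v = Q_pump / A_rod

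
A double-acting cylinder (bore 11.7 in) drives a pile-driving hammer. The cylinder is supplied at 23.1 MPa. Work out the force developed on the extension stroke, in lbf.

F ≈ 3.60e5 lbf

Cap-side area A_cap = π/4 × (11.7 in)² = 107.5 in^2
F = P × A_cap = 23.1 MPa × A_cap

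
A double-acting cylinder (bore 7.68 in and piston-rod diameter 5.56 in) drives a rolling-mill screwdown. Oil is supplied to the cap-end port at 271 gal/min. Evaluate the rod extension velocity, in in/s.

Cap-side area A_cap = π/4 × (7.68 in)² = 46.32 in^2
v = Q / A

v ≈ 22.5 in/s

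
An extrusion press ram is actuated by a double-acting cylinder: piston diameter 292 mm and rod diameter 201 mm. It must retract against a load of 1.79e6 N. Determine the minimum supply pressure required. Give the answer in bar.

Rod-side annular area A_ann = π/4 × (292² − 201²) = 35240 mm^2
Retraction: pressure acts on the annular area.
P = F / A = 1.79e6 N / A

P ≈ 508 bar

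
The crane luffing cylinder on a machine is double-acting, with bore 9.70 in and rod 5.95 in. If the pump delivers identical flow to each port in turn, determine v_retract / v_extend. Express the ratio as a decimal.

Cap-side area A_cap = π/4 × (9.70 in)² = 73.90 in^2
Rod-side annular area A_ann = π/4 × (9.70² − 5.95²) = 46.09 in^2
For equal Q, v ∝ 1/A, so v_ret/v_ext = A_cap/A_ann.

v_ret/v_ext ≈ 1.60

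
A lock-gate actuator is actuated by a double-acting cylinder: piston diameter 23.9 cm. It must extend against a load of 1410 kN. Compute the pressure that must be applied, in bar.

Cap-side area A_cap = π/4 × (23.9 cm)² = 448.6 cm^2
P = F / A = 1410 kN / A

P ≈ 314 bar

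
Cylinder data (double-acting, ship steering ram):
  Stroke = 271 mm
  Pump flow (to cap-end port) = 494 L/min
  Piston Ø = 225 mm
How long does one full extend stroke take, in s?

Cap-side area A_cap = π/4 × (225 mm)² = 39760 mm^2
Swept volume V = A × L; t = V / Q = A·L / Q

t ≈ 1.31 s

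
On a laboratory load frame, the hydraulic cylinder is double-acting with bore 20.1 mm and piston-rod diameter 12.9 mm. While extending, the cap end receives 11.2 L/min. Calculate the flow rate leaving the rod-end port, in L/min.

Q_out ≈ 6.59 L/min

Cap-side area A_cap = π/4 × (20.1 mm)² = 317.3 mm^2
Rod-side annular area A_ann = π/4 × (20.1² − 12.9²) = 186.6 mm^2
Piston speed v = Q_in/A_cap; rod-end outflow Q_out = v × A_ann = Q_in × A_ann/A_cap.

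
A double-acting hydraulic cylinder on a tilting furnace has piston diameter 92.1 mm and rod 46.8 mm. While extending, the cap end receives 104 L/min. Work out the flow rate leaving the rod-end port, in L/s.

Cap-side area A_cap = π/4 × (92.1 mm)² = 6662 mm^2
Rod-side annular area A_ann = π/4 × (92.1² − 46.8²) = 4942 mm^2
Piston speed v = Q_in/A_cap; rod-end outflow Q_out = v × A_ann = Q_in × A_ann/A_cap.

Q_out ≈ 1.29 L/s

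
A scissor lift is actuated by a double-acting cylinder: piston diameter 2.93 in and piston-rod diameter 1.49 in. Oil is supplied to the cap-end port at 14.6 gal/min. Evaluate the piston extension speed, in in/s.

v ≈ 8.34 in/s

Cap-side area A_cap = π/4 × (2.93 in)² = 6.743 in^2
v = Q / A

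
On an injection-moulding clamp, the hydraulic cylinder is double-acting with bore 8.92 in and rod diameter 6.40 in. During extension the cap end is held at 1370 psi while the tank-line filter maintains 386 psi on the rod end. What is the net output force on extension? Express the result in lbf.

Cap-side area A_cap = π/4 × (8.92 in)² = 62.49 in^2
Rod-side annular area A_ann = π/4 × (8.92² − 6.40²) = 30.32 in^2
Net thrust = P_cap·A_cap − P_rod·A_ann = 85610 lbf − 11700 lbf

F ≈ 73900 lbf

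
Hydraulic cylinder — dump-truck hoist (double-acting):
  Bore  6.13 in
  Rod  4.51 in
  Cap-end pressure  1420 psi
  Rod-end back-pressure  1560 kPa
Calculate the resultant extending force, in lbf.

Cap-side area A_cap = π/4 × (6.13 in)² = 29.51 in^2
Rod-side annular area A_ann = π/4 × (6.13² − 4.51²) = 13.54 in^2
Net thrust = P_cap·A_cap − P_rod·A_ann = 41910 lbf − 3063 lbf

F ≈ 38800 lbf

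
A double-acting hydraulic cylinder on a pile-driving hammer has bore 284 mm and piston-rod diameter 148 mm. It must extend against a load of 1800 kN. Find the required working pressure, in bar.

Cap-side area A_cap = π/4 × (284 mm)² = 63350 mm^2
P = F / A = 1800 kN / A

P ≈ 284 bar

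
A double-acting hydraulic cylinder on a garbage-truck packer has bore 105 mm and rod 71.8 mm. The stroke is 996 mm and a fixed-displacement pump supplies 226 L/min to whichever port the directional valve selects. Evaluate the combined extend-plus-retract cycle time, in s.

Cap-side area A_cap = π/4 × (105 mm)² = 8659 mm^2
Rod-side annular area A_ann = π/4 × (105² − 71.8²) = 4610 mm^2
t_ext = A_cap·L/Q = 2.290 s
t_ret = A_ann·L/Q = 1.219 s
t_cycle = t_ext + t_ret

t ≈ 3.51 s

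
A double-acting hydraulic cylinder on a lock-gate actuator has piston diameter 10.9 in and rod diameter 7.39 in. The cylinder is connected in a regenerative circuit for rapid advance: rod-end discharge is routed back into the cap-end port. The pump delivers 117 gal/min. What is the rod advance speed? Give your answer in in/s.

v ≈ 10.5 in/s

In regeneration the rod-end outflow joins the pump flow into the cap end, so the net volume the pump must supply per unit advance equals the rod cross-section area.
Rod cross-section A_rod = π/4 × (7.39 in)² = 42.89 in^2
v = Q_pump / A_rod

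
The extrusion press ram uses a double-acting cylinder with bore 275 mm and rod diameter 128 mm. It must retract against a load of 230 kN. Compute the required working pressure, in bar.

P ≈ 49.4 bar

Rod-side annular area A_ann = π/4 × (275² − 128²) = 46530 mm^2
Retraction: pressure acts on the annular area.
P = F / A = 230 kN / A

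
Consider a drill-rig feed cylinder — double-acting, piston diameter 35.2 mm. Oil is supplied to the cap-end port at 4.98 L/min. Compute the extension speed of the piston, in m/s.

v ≈ 0.0853 m/s

Cap-side area A_cap = π/4 × (35.2 mm)² = 973.1 mm^2
v = Q / A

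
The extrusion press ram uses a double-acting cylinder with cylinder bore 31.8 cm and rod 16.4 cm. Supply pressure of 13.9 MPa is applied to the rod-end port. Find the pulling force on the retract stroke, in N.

F ≈ 8.10e5 N

Rod-side annular area A_ann = π/4 × (31.8² − 16.4²) = 583.0 cm^2
On retraction the pressure acts on the annular area (bore minus rod).
F = P × A_ann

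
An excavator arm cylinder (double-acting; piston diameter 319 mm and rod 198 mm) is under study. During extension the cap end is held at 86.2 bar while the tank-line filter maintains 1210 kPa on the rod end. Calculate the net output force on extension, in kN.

Cap-side area A_cap = π/4 × (319 mm)² = 79920 mm^2
Rod-side annular area A_ann = π/4 × (319² − 198²) = 49130 mm^2
Net thrust = P_cap·A_cap − P_rod·A_ann = 688.9 kN − 59.45 kN

F ≈ 629 kN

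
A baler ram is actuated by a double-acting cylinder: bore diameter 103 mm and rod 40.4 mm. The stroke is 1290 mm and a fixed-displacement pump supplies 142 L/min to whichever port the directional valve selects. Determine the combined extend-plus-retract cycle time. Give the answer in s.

Cap-side area A_cap = π/4 × (103 mm)² = 8332 mm^2
Rod-side annular area A_ann = π/4 × (103² − 40.4²) = 7050 mm^2
t_ext = A_cap·L/Q = 4.542 s
t_ret = A_ann·L/Q = 3.843 s
t_cycle = t_ext + t_ret

t ≈ 8.38 s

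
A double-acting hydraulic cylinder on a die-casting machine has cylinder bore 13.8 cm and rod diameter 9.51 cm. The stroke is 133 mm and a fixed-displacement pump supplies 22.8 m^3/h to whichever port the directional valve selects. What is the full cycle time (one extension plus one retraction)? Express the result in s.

t ≈ 0.479 s

Cap-side area A_cap = π/4 × (13.8 cm)² = 149.6 cm^2
Rod-side annular area A_ann = π/4 × (13.8² − 9.51²) = 78.54 cm^2
t_ext = A_cap·L/Q = 0.3141 s
t_ret = A_ann·L/Q = 0.1649 s
t_cycle = t_ext + t_ret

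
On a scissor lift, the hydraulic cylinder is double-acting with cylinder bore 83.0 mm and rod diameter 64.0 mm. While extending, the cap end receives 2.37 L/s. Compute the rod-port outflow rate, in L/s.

Q_out ≈ 0.961 L/s

Cap-side area A_cap = π/4 × (83.0 mm)² = 5411 mm^2
Rod-side annular area A_ann = π/4 × (83.0² − 64.0²) = 2194 mm^2
Piston speed v = Q_in/A_cap; rod-end outflow Q_out = v × A_ann = Q_in × A_ann/A_cap.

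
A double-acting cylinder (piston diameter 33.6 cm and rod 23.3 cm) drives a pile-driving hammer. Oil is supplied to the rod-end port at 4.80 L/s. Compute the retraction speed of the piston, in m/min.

Rod-side annular area A_ann = π/4 × (33.6² − 23.3²) = 460.3 cm^2
Flow into the rod-end port fills the annular volume.
v = Q / A

v ≈ 6.26 m/min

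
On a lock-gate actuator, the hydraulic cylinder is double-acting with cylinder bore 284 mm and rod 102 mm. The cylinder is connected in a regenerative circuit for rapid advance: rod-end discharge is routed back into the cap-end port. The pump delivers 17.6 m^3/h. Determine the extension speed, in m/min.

In regeneration the rod-end outflow joins the pump flow into the cap end, so the net volume the pump must supply per unit advance equals the rod cross-section area.
Rod cross-section A_rod = π/4 × (102 mm)² = 8171 mm^2
v = Q_pump / A_rod

v ≈ 35.9 m/min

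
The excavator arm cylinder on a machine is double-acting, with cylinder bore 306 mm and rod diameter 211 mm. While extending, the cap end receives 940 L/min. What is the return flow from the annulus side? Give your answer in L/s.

Q_out ≈ 8.22 L/s

Cap-side area A_cap = π/4 × (306 mm)² = 73540 mm^2
Rod-side annular area A_ann = π/4 × (306² − 211²) = 38570 mm^2
Piston speed v = Q_in/A_cap; rod-end outflow Q_out = v × A_ann = Q_in × A_ann/A_cap.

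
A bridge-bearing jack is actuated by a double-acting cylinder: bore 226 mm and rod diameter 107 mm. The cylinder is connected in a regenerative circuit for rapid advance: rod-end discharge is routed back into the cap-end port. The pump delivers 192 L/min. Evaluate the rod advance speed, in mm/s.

v ≈ 356 mm/s

In regeneration the rod-end outflow joins the pump flow into the cap end, so the net volume the pump must supply per unit advance equals the rod cross-section area.
Rod cross-section A_rod = π/4 × (107 mm)² = 8992 mm^2
v = Q_pump / A_rod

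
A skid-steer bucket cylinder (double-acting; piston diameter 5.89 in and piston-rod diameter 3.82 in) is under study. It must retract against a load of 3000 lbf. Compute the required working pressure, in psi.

Rod-side annular area A_ann = π/4 × (5.89² − 3.82²) = 15.79 in^2
Retraction: pressure acts on the annular area.
P = F / A = 3000 lbf / A

P ≈ 190 psi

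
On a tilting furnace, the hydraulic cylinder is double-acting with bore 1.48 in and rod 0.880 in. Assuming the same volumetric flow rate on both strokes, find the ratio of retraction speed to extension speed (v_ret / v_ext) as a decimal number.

v_ret/v_ext ≈ 1.55

Cap-side area A_cap = π/4 × (1.48 in)² = 1.720 in^2
Rod-side annular area A_ann = π/4 × (1.48² − 0.880²) = 1.112 in^2
For equal Q, v ∝ 1/A, so v_ret/v_ext = A_cap/A_ann.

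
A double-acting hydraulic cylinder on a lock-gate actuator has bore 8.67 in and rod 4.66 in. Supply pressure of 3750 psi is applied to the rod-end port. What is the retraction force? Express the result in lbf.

Rod-side annular area A_ann = π/4 × (8.67² − 4.66²) = 41.98 in^2
On retraction the pressure acts on the annular area (bore minus rod).
F = P × A_ann

F ≈ 1.57e5 lbf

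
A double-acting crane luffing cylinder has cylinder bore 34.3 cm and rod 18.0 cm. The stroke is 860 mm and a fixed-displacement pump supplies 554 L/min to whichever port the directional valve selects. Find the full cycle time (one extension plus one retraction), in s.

Cap-side area A_cap = π/4 × (34.3 cm)² = 924.0 cm^2
Rod-side annular area A_ann = π/4 × (34.3² − 18.0²) = 669.5 cm^2
t_ext = A_cap·L/Q = 8.606 s
t_ret = A_ann·L/Q = 6.236 s
t_cycle = t_ext + t_ret

t ≈ 14.8 s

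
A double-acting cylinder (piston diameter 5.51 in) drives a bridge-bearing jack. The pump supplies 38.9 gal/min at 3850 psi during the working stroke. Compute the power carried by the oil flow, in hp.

W ≈ 87.4 hp

Hydraulic power = P × Q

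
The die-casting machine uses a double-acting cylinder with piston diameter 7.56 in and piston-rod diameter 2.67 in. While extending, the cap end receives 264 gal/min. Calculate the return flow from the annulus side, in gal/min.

Cap-side area A_cap = π/4 × (7.56 in)² = 44.89 in^2
Rod-side annular area A_ann = π/4 × (7.56² − 2.67²) = 39.29 in^2
Piston speed v = Q_in/A_cap; rod-end outflow Q_out = v × A_ann = Q_in × A_ann/A_cap.

Q_out ≈ 231 gal/min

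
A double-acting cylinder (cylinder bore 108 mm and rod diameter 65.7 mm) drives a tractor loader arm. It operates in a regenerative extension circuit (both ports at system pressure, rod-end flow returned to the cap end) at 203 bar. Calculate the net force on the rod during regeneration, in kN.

F ≈ 68.8 kN

With equal pressure on both faces, forces on the annular region cancel; the net push is pressure × rod cross-section.
Rod cross-section A_rod = π/4 × (65.7 mm)² = 3390 mm^2
F = P × A_rod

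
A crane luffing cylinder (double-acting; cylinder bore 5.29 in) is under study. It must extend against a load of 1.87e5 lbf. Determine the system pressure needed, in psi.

P ≈ 8510 psi

Cap-side area A_cap = π/4 × (5.29 in)² = 21.98 in^2
P = F / A = 1.87e5 lbf / A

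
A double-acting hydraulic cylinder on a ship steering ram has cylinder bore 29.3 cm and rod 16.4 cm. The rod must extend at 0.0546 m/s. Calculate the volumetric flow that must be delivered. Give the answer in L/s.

Cap-side area A_cap = π/4 × (29.3 cm)² = 674.3 cm^2
Q = A × v

Q ≈ 3.68 L/s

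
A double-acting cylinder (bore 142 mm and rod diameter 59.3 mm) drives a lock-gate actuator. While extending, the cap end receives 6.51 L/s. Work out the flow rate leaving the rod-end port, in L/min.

Q_out ≈ 322 L/min

Cap-side area A_cap = π/4 × (142 mm)² = 15840 mm^2
Rod-side annular area A_ann = π/4 × (142² − 59.3²) = 13070 mm^2
Piston speed v = Q_in/A_cap; rod-end outflow Q_out = v × A_ann = Q_in × A_ann/A_cap.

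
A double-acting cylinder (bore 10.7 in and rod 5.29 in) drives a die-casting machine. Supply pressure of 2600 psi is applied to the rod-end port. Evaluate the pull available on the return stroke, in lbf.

F ≈ 1.77e5 lbf

Rod-side annular area A_ann = π/4 × (10.7² − 5.29²) = 67.94 in^2
On retraction the pressure acts on the annular area (bore minus rod).
F = P × A_ann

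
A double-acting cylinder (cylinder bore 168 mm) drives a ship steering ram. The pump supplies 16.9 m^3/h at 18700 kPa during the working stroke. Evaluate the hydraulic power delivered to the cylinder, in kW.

Hydraulic power = P × Q

W ≈ 87.8 kW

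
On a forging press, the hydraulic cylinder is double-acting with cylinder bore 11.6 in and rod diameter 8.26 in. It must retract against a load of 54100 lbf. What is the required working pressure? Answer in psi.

Rod-side annular area A_ann = π/4 × (11.6² − 8.26²) = 52.10 in^2
Retraction: pressure acts on the annular area.
P = F / A = 54100 lbf / A

P ≈ 1040 psi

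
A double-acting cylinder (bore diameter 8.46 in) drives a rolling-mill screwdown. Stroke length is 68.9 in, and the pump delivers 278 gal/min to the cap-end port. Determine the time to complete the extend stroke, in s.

t ≈ 3.62 s

Cap-side area A_cap = π/4 × (8.46 in)² = 56.21 in^2
Swept volume V = A × L; t = V / Q = A·L / Q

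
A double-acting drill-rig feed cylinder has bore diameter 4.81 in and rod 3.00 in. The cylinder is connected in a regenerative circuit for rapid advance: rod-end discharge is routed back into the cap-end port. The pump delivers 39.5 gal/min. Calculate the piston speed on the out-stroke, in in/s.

v ≈ 21.5 in/s

In regeneration the rod-end outflow joins the pump flow into the cap end, so the net volume the pump must supply per unit advance equals the rod cross-section area.
Rod cross-section A_rod = π/4 × (3.00 in)² = 7.069 in^2
v = Q_pump / A_rod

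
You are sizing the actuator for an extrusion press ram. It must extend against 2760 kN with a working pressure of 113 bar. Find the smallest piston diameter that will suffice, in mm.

Extension force acts on the full piston face: F = P × (π/4)D².
D = √(4F / (πP)) = √(4 × 2760 kN / (π × 113 bar))

D ≈ 558 mm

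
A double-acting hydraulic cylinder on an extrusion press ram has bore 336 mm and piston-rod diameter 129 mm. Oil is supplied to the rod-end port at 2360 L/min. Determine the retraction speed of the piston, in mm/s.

v ≈ 520 mm/s

Rod-side annular area A_ann = π/4 × (336² − 129²) = 75600 mm^2
Flow into the rod-end port fills the annular volume.
v = Q / A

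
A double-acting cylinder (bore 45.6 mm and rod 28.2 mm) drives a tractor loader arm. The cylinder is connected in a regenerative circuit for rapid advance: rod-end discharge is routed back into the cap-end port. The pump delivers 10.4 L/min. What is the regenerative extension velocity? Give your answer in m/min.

v ≈ 16.7 m/min

In regeneration the rod-end outflow joins the pump flow into the cap end, so the net volume the pump must supply per unit advance equals the rod cross-section area.
Rod cross-section A_rod = π/4 × (28.2 mm)² = 624.6 mm^2
v = Q_pump / A_rod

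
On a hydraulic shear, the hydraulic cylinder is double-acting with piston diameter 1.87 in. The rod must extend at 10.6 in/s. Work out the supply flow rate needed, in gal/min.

Cap-side area A_cap = π/4 × (1.87 in)² = 2.746 in^2
Q = A × v

Q ≈ 7.56 gal/min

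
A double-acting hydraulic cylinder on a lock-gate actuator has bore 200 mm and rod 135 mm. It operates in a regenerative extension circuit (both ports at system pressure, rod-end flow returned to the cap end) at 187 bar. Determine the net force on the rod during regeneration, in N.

F ≈ 2.68e5 N

With equal pressure on both faces, forces on the annular region cancel; the net push is pressure × rod cross-section.
Rod cross-section A_rod = π/4 × (135 mm)² = 14310 mm^2
F = P × A_rod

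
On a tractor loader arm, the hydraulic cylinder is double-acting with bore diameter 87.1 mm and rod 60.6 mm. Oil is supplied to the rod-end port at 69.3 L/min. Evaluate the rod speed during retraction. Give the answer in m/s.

v ≈ 0.376 m/s

Rod-side annular area A_ann = π/4 × (87.1² − 60.6²) = 3074 mm^2
Flow into the rod-end port fills the annular volume.
v = Q / A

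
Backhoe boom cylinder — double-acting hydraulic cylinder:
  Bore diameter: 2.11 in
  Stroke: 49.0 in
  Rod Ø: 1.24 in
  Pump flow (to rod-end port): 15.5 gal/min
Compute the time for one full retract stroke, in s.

Rod-side annular area A_ann = π/4 × (2.11² − 1.24²) = 2.289 in^2
Swept volume V = A × L; t = V / Q = A·L / Q

t ≈ 1.88 s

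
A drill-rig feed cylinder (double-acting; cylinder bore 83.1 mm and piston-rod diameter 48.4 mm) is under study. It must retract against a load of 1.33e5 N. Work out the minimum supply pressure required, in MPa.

Rod-side annular area A_ann = π/4 × (83.1² − 48.4²) = 3584 mm^2
Retraction: pressure acts on the annular area.
P = F / A = 1.33e5 N / A

P ≈ 37.1 MPa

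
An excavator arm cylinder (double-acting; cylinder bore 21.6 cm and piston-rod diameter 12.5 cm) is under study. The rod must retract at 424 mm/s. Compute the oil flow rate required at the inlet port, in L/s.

Rod-side annular area A_ann = π/4 × (21.6² − 12.5²) = 243.7 cm^2
Q = A × v

Q ≈ 10.3 L/s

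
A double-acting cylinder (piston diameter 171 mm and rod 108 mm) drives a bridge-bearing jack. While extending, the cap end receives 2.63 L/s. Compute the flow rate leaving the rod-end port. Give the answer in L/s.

Q_out ≈ 1.58 L/s

Cap-side area A_cap = π/4 × (171 mm)² = 22970 mm^2
Rod-side annular area A_ann = π/4 × (171² − 108²) = 13800 mm^2
Piston speed v = Q_in/A_cap; rod-end outflow Q_out = v × A_ann = Q_in × A_ann/A_cap.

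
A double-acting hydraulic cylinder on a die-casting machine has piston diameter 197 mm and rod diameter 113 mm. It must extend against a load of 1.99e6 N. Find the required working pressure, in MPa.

Cap-side area A_cap = π/4 × (197 mm)² = 30480 mm^2
P = F / A = 1.99e6 N / A

P ≈ 65.3 MPa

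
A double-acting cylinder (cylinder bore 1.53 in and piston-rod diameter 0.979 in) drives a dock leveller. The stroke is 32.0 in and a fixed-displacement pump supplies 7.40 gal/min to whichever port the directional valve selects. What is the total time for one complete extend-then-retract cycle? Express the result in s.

t ≈ 3.28 s

Cap-side area A_cap = π/4 × (1.53 in)² = 1.839 in^2
Rod-side annular area A_ann = π/4 × (1.53² − 0.979²) = 1.086 in^2
t_ext = A_cap·L/Q = 2.065 s
t_ret = A_ann·L/Q = 1.220 s
t_cycle = t_ext + t_ret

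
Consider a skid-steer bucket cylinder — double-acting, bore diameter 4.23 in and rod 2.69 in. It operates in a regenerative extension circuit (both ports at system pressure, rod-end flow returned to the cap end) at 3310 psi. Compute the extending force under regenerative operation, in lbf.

With equal pressure on both faces, forces on the annular region cancel; the net push is pressure × rod cross-section.
Rod cross-section A_rod = π/4 × (2.69 in)² = 5.683 in^2
F = P × A_rod

F ≈ 18800 lbf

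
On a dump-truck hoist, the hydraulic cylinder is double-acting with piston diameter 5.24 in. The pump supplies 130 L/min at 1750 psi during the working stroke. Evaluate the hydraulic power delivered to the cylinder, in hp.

Hydraulic power = P × Q

W ≈ 35.1 hp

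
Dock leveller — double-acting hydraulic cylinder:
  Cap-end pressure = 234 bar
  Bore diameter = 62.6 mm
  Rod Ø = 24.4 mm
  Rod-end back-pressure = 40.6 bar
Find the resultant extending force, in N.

Cap-side area A_cap = π/4 × (62.6 mm)² = 3078 mm^2
Rod-side annular area A_ann = π/4 × (62.6² − 24.4²) = 2610 mm^2
Net thrust = P_cap·A_cap − P_rod·A_ann = 72020 N − 10600 N

F ≈ 61400 N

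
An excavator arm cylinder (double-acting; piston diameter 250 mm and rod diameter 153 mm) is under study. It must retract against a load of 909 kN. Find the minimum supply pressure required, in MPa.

Rod-side annular area A_ann = π/4 × (250² − 153²) = 30700 mm^2
Retraction: pressure acts on the annular area.
P = F / A = 909 kN / A

P ≈ 29.6 MPa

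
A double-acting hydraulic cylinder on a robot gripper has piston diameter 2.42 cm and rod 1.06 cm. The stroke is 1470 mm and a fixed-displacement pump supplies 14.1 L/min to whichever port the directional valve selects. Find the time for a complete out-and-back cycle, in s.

t ≈ 5.20 s

Cap-side area A_cap = π/4 × (2.42 cm)² = 4.600 cm^2
Rod-side annular area A_ann = π/4 × (2.42² − 1.06²) = 3.717 cm^2
t_ext = A_cap·L/Q = 2.877 s
t_ret = A_ann·L/Q = 2.325 s
t_cycle = t_ext + t_ret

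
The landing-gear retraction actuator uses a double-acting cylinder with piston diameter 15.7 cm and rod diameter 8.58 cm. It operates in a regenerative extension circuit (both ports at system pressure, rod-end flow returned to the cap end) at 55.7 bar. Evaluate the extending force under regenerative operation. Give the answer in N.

With equal pressure on both faces, forces on the annular region cancel; the net push is pressure × rod cross-section.
Rod cross-section A_rod = π/4 × (8.58 cm)² = 57.82 cm^2
F = P × A_rod

F ≈ 32200 N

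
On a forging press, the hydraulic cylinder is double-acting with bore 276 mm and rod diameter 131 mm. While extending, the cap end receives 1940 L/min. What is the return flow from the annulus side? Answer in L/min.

Q_out ≈ 1500 L/min

Cap-side area A_cap = π/4 × (276 mm)² = 59830 mm^2
Rod-side annular area A_ann = π/4 × (276² − 131²) = 46350 mm^2
Piston speed v = Q_in/A_cap; rod-end outflow Q_out = v × A_ann = Q_in × A_ann/A_cap.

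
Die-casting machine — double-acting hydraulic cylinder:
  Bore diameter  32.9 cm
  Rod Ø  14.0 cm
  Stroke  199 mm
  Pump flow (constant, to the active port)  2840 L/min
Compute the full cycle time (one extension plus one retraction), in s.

Cap-side area A_cap = π/4 × (32.9 cm)² = 850.1 cm^2
Rod-side annular area A_ann = π/4 × (32.9² − 14.0²) = 696.2 cm^2
t_ext = A_cap·L/Q = 0.3574 s
t_ret = A_ann·L/Q = 0.2927 s
t_cycle = t_ext + t_ret

t ≈ 0.650 s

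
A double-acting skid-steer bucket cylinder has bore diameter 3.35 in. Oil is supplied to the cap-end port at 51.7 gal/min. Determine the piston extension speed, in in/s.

Cap-side area A_cap = π/4 × (3.35 in)² = 8.814 in^2
v = Q / A

v ≈ 22.6 in/s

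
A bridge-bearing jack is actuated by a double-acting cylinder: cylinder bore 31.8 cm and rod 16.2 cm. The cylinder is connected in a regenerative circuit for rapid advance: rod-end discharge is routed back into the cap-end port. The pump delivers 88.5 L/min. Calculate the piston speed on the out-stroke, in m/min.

In regeneration the rod-end outflow joins the pump flow into the cap end, so the net volume the pump must supply per unit advance equals the rod cross-section area.
Rod cross-section A_rod = π/4 × (16.2 cm)² = 206.1 cm^2
v = Q_pump / A_rod

v ≈ 4.29 m/min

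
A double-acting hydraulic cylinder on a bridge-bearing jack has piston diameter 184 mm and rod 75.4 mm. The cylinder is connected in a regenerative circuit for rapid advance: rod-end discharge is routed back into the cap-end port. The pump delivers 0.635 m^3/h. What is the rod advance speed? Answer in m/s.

In regeneration the rod-end outflow joins the pump flow into the cap end, so the net volume the pump must supply per unit advance equals the rod cross-section area.
Rod cross-section A_rod = π/4 × (75.4 mm)² = 4465 mm^2
v = Q_pump / A_rod

v ≈ 0.0395 m/s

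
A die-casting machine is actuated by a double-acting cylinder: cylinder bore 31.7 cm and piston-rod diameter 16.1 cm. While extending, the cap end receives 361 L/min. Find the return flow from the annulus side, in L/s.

Q_out ≈ 4.46 L/s

Cap-side area A_cap = π/4 × (31.7 cm)² = 789.2 cm^2
Rod-side annular area A_ann = π/4 × (31.7² − 16.1²) = 585.7 cm^2
Piston speed v = Q_in/A_cap; rod-end outflow Q_out = v × A_ann = Q_in × A_ann/A_cap.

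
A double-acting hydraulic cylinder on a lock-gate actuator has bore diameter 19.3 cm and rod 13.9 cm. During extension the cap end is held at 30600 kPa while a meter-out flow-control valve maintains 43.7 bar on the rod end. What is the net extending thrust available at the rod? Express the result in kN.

Cap-side area A_cap = π/4 × (19.3 cm)² = 292.6 cm^2
Rod-side annular area A_ann = π/4 × (19.3² − 13.9²) = 140.8 cm^2
Net thrust = P_cap·A_cap − P_rod·A_ann = 895.2 kN − 61.53 kN

F ≈ 834 kN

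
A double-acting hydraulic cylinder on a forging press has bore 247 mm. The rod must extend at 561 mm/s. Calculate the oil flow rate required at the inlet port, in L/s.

Q ≈ 26.9 L/s

Cap-side area A_cap = π/4 × (247 mm)² = 47920 mm^2
Q = A × v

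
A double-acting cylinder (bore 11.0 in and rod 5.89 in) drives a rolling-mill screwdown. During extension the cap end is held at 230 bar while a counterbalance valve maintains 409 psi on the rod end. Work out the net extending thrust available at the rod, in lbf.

F ≈ 2.89e5 lbf

Cap-side area A_cap = π/4 × (11.0 in)² = 95.03 in^2
Rod-side annular area A_ann = π/4 × (11.0² − 5.89²) = 67.79 in^2
Net thrust = P_cap·A_cap − P_rod·A_ann = 3.170e5 lbf − 27720 lbf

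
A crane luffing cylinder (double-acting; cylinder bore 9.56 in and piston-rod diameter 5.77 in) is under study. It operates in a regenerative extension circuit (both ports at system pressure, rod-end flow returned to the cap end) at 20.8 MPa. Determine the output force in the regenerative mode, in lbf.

With equal pressure on both faces, forces on the annular region cancel; the net push is pressure × rod cross-section.
Rod cross-section A_rod = π/4 × (5.77 in)² = 26.15 in^2
F = P × A_rod

F ≈ 78900 lbf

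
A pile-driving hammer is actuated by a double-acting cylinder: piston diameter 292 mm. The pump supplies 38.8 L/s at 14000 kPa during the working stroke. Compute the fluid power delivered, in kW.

W ≈ 543 kW

Hydraulic power = P × Q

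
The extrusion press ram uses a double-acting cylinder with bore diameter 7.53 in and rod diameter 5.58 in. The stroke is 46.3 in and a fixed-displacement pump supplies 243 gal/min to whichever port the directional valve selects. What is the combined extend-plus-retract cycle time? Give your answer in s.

Cap-side area A_cap = π/4 × (7.53 in)² = 44.53 in^2
Rod-side annular area A_ann = π/4 × (7.53² − 5.58²) = 20.08 in^2
t_ext = A_cap·L/Q = 2.204 s
t_ret = A_ann·L/Q = 0.9937 s
t_cycle = t_ext + t_ret

t ≈ 3.20 s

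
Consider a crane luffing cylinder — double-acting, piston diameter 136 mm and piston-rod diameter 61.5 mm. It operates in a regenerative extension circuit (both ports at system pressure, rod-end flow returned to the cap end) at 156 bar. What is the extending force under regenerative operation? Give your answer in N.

With equal pressure on both faces, forces on the annular region cancel; the net push is pressure × rod cross-section.
Rod cross-section A_rod = π/4 × (61.5 mm)² = 2971 mm^2
F = P × A_rod

F ≈ 46300 N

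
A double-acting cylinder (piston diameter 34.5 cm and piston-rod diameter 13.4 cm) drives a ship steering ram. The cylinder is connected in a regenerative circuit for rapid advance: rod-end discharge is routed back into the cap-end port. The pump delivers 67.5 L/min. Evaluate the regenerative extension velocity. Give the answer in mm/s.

v ≈ 79.8 mm/s

In regeneration the rod-end outflow joins the pump flow into the cap end, so the net volume the pump must supply per unit advance equals the rod cross-section area.
Rod cross-section A_rod = π/4 × (13.4 cm)² = 141.0 cm^2
v = Q_pump / A_rod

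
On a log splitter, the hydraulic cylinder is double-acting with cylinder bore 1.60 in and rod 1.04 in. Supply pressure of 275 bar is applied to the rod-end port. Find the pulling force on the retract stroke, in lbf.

Rod-side annular area A_ann = π/4 × (1.60² − 1.04²) = 1.161 in^2
On retraction the pressure acts on the annular area (bore minus rod).
F = P × A_ann

F ≈ 4630 lbf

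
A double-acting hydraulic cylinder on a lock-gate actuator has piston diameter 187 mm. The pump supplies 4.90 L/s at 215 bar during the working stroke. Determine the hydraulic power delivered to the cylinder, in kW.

Hydraulic power = P × Q

W ≈ 105 kW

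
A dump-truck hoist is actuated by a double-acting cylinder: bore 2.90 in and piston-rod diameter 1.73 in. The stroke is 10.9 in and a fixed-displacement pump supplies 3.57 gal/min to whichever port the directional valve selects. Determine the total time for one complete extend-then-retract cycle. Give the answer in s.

t ≈ 8.61 s

Cap-side area A_cap = π/4 × (2.90 in)² = 6.605 in^2
Rod-side annular area A_ann = π/4 × (2.90² − 1.73²) = 4.255 in^2
t_ext = A_cap·L/Q = 5.238 s
t_ret = A_ann·L/Q = 3.374 s
t_cycle = t_ext + t_ret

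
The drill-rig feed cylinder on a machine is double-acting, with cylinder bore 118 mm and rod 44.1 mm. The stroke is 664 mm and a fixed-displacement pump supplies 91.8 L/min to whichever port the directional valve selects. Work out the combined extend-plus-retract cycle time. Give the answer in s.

Cap-side area A_cap = π/4 × (118 mm)² = 10940 mm^2
Rod-side annular area A_ann = π/4 × (118² − 44.1²) = 9408 mm^2
t_ext = A_cap·L/Q = 4.746 s
t_ret = A_ann·L/Q = 4.083 s
t_cycle = t_ext + t_ret

t ≈ 8.83 s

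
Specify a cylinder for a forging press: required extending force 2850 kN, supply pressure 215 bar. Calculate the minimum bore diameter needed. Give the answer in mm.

Extension force acts on the full piston face: F = P × (π/4)D².
D = √(4F / (πP)) = √(4 × 2850 kN / (π × 215 bar))

D ≈ 411 mm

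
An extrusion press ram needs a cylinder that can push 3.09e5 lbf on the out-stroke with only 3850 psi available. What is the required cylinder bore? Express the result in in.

D ≈ 10.1 in

Extension force acts on the full piston face: F = P × (π/4)D².
D = √(4F / (πP)) = √(4 × 3.09e5 lbf / (π × 3850 psi))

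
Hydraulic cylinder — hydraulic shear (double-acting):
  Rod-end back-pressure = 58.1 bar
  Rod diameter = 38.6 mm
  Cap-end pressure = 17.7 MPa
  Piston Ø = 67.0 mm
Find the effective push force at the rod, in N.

Cap-side area A_cap = π/4 × (67.0 mm)² = 3526 mm^2
Rod-side annular area A_ann = π/4 × (67.0² − 38.6²) = 2355 mm^2
Net thrust = P_cap·A_cap − P_rod·A_ann = 62400 N − 13690 N

F ≈ 48700 N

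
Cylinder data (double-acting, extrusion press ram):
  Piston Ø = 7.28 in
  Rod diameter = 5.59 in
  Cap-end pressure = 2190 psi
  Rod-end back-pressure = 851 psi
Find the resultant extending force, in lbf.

Cap-side area A_cap = π/4 × (7.28 in)² = 41.62 in^2
Rod-side annular area A_ann = π/4 × (7.28² − 5.59²) = 17.08 in^2
Net thrust = P_cap·A_cap − P_rod·A_ann = 91160 lbf − 14540 lbf

F ≈ 76600 lbf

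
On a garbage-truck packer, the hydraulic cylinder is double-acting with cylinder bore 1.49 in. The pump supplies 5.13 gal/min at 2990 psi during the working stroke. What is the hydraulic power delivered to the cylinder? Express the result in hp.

Hydraulic power = P × Q

W ≈ 8.95 hp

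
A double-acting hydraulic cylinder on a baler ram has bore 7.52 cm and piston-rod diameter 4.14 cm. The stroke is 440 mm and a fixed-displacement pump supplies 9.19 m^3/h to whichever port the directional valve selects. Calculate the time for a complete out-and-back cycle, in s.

Cap-side area A_cap = π/4 × (7.52 cm)² = 44.41 cm^2
Rod-side annular area A_ann = π/4 × (7.52² − 4.14²) = 30.95 cm^2
t_ext = A_cap·L/Q = 0.7655 s
t_ret = A_ann·L/Q = 0.5335 s
t_cycle = t_ext + t_ret

t ≈ 1.30 s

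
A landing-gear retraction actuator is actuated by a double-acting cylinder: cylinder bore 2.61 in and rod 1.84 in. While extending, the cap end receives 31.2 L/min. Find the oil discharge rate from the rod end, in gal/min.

Cap-side area A_cap = π/4 × (2.61 in)² = 5.350 in^2
Rod-side annular area A_ann = π/4 × (2.61² − 1.84²) = 2.691 in^2
Piston speed v = Q_in/A_cap; rod-end outflow Q_out = v × A_ann = Q_in × A_ann/A_cap.

Q_out ≈ 4.15 gal/min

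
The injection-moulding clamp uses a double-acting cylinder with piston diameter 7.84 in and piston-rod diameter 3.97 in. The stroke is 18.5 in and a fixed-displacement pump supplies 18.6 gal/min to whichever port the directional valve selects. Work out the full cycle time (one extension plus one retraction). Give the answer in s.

t ≈ 21.7 s

Cap-side area A_cap = π/4 × (7.84 in)² = 48.27 in^2
Rod-side annular area A_ann = π/4 × (7.84² − 3.97²) = 35.90 in^2
t_ext = A_cap·L/Q = 12.47 s
t_ret = A_ann·L/Q = 9.274 s
t_cycle = t_ext + t_ret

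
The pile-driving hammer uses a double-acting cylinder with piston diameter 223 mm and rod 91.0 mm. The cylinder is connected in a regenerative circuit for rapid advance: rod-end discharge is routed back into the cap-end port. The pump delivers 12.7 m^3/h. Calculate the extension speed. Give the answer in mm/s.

v ≈ 542 mm/s

In regeneration the rod-end outflow joins the pump flow into the cap end, so the net volume the pump must supply per unit advance equals the rod cross-section area.
Rod cross-section A_rod = π/4 × (91.0 mm)² = 6504 mm^2
v = Q_pump / A_rod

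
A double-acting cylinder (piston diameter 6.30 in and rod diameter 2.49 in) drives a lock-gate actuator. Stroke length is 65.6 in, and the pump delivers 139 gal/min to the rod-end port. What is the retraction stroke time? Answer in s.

Rod-side annular area A_ann = π/4 × (6.30² − 2.49²) = 26.30 in^2
Swept volume V = A × L; t = V / Q = A·L / Q

t ≈ 3.22 s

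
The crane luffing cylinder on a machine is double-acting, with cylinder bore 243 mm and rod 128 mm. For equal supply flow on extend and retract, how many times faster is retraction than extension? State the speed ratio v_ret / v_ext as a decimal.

v_ret/v_ext ≈ 1.38

Cap-side area A_cap = π/4 × (243 mm)² = 46380 mm^2
Rod-side annular area A_ann = π/4 × (243² − 128²) = 33510 mm^2
For equal Q, v ∝ 1/A, so v_ret/v_ext = A_cap/A_ann.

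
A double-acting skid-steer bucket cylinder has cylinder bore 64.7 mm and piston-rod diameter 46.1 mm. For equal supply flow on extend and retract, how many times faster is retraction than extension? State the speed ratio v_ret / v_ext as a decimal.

Cap-side area A_cap = π/4 × (64.7 mm)² = 3288 mm^2
Rod-side annular area A_ann = π/4 × (64.7² − 46.1²) = 1619 mm^2
For equal Q, v ∝ 1/A, so v_ret/v_ext = A_cap/A_ann.

v_ret/v_ext ≈ 2.03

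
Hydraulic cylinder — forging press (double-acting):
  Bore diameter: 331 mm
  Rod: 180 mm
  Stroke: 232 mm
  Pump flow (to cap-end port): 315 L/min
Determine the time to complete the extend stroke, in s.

t ≈ 3.80 s

Cap-side area A_cap = π/4 × (331 mm)² = 86050 mm^2
Swept volume V = A × L; t = V / Q = A·L / Q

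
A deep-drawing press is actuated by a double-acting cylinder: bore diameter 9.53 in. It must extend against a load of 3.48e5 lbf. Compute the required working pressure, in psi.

P ≈ 4880 psi

Cap-side area A_cap = π/4 × (9.53 in)² = 71.33 in^2
P = F / A = 3.48e5 lbf / A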